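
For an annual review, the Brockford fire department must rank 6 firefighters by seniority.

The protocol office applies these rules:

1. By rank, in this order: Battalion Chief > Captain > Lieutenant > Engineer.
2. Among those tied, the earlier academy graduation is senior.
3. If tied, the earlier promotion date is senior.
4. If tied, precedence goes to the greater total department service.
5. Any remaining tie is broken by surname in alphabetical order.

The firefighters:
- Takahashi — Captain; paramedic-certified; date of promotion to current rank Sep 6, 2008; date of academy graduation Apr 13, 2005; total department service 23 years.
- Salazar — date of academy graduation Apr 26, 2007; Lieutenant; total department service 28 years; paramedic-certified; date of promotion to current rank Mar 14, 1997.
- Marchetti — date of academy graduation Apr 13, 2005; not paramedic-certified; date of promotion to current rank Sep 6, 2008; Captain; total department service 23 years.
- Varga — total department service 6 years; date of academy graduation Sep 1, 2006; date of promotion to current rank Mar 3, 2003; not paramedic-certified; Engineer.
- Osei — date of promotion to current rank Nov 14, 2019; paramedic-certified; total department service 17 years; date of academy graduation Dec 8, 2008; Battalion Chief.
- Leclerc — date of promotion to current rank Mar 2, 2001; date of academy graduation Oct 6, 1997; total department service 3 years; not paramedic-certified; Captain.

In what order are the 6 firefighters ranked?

Osei, Leclerc, Marchetti, Takahashi, Salazar, Varga

By rank: Osei (Battalion Chief); then Leclerc, Marchetti and Takahashi (Captain); then Salazar (Lieutenant); then Varga (Engineer).
Among Leclerc, Marchetti and Takahashi, by date of academy graduation (earlier first): Leclerc (Oct 6, 1997) before Marchetti and Takahashi (Apr 13, 2005).
Marchetti and Takahashi both have date of promotion to current rank Sep 6, 2008, so the next rule applies.
Marchetti and Takahashi both have total department service 23 years, so the next rule applies.
Among Marchetti and Takahashi, alphabetically by surname: Marchetti before Takahashi.
Full order: Osei, Leclerc, Marchetti, Takahashi, Salazar, Varga.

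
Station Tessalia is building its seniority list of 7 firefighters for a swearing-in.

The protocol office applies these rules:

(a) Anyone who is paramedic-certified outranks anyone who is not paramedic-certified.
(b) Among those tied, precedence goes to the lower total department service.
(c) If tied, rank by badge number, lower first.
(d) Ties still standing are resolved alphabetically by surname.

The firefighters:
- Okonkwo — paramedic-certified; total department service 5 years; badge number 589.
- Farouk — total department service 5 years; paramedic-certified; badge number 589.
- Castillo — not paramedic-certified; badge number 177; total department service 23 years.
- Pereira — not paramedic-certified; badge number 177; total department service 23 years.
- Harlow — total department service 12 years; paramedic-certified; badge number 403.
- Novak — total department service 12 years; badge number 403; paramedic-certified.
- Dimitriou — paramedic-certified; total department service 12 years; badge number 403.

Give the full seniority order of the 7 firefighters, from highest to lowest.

By the first rule: Farouk, Okonkwo, Dimitriou, Harlow and Novak (each paramedic-certified); then Castillo and Pereira (both not paramedic-certified).
Among Farouk, Okonkwo, Dimitriou, Harlow and Novak, by total department service (lower first): Farouk and Okonkwo (5 years) before Dimitriou, Harlow and Novak (12 years).
Farouk and Okonkwo both have badge number 589, so the next rule applies.
Among Farouk and Okonkwo, alphabetically by surname: Farouk before Okonkwo.
Dimitriou, Harlow and Novak all have badge number 403, so the next rule applies.
Among Dimitriou, Harlow and Novak, alphabetically by surname: Dimitriou before Harlow before Novak.
Castillo and Pereira both have total department service 23 years, so the next rule applies.
Castillo and Pereira both have badge number 177, so the next rule applies.
Among Castillo and Pereira, alphabetically by surname: Castillo before Pereira.
Full order: Farouk, Okonkwo, Dimitriou, Harlow, Novak, Castillo, Pereira.

Farouk, Okonkwo, Dimitriou, Harlow, Novak, Castillo, Pereira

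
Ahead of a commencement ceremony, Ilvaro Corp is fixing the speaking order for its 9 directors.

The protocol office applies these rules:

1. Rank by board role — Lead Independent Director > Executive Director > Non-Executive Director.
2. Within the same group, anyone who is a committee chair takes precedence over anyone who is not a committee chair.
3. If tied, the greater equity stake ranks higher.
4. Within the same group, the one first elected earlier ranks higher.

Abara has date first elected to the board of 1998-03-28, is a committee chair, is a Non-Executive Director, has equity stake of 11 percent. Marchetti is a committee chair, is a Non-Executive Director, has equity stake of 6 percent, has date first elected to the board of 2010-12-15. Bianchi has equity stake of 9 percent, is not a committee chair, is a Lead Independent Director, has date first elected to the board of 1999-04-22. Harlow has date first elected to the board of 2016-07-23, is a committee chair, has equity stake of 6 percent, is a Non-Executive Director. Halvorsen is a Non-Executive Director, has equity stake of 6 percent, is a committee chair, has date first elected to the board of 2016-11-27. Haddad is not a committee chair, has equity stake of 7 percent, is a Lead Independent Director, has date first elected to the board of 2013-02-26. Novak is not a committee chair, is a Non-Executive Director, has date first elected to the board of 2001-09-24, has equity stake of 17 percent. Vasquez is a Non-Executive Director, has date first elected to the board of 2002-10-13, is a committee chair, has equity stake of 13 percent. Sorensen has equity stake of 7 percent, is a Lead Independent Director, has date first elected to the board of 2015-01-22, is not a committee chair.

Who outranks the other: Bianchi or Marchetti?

Bianchi

By board role: Bianchi, Haddad and Sorensen (Lead Independent Director); then Vasquez, Abara, Marchetti, Harlow, Halvorsen and Novak (Non-Executive Director).
Bianchi, Haddad and Sorensen are each not a committee chair, so the next rule applies.
Among Bianchi, Haddad and Sorensen, by equity stake (higher first): Bianchi (9 percent) before Haddad and Sorensen (7 percent).
Among Haddad and Sorensen, by date first elected to the board (earlier first): Haddad (2013-02-26) before Sorensen (2015-01-22).
Among Vasquez, Abara, Marchetti, Harlow, Halvorsen and Novak, a committee chair before not a committee chair: Vasquez, Abara, Marchetti, Harlow and Halvorsen (a committee chair) before Novak (not a committee chair).
Among Vasquez, Abara, Marchetti, Harlow and Halvorsen, by equity stake (higher first): Vasquez (13 percent) before Abara (11 percent) before Marchetti, Harlow and Halvorsen (6 percent).
Among Marchetti, Harlow and Halvorsen, by date first elected to the board (earlier first): Marchetti (2010-12-15) before Harlow (2016-07-23) before Halvorsen (2016-11-27).
So Bianchi takes precedence.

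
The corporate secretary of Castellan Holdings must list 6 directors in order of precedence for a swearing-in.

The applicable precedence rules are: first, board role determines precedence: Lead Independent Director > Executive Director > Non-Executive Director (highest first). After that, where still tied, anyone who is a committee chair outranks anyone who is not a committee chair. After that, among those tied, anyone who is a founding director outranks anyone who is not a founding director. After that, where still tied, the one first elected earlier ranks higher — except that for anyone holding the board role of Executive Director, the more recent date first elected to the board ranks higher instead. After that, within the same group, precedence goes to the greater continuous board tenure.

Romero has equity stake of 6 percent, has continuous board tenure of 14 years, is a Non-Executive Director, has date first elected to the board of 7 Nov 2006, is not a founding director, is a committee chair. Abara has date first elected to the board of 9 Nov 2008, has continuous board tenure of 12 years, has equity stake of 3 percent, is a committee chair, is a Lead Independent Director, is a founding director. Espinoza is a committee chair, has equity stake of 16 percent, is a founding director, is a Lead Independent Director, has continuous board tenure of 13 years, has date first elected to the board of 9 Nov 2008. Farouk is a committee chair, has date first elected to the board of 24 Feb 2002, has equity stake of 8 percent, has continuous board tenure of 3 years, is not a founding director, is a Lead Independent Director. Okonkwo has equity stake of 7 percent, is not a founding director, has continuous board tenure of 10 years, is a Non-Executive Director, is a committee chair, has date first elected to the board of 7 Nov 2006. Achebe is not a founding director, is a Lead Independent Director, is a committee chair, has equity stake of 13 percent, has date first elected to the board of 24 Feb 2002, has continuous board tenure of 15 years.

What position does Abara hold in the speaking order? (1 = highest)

2

By board role: Espinoza, Abara, Achebe and Farouk (Lead Independent Director); then Romero and Okonkwo (Non-Executive Director).
Espinoza, Abara, Achebe and Farouk are each a committee chair, so the next rule applies.
Among Espinoza, Abara, Achebe and Farouk, a founding director before not a founding director: Espinoza and Abara (a founding director) before Achebe and Farouk (not a founding director).
Espinoza and Abara both have date first elected to the board 9 Nov 2008, so the next rule applies.
Among Espinoza and Abara, by continuous board tenure (higher first): Espinoza (13 years) before Abara (12 years).
Achebe and Farouk both have date first elected to the board 24 Feb 2002, so the next rule applies.
Among Achebe and Farouk, by continuous board tenure (higher first): Achebe (15 years) before Farouk (3 years).
Romero and Okonkwo are each a committee chair, so the next rule applies.
Romero and Okonkwo are each not a founding director, so the next rule applies.
Romero and Okonkwo both have date first elected to the board 7 Nov 2006, so the next rule applies.
Among Romero and Okonkwo, by continuous board tenure (higher first): Romero (14 years) before Okonkwo (10 years).
Order: Espinoza, Abara, Achebe, Farouk, Romero, Okonkwo. So position 2.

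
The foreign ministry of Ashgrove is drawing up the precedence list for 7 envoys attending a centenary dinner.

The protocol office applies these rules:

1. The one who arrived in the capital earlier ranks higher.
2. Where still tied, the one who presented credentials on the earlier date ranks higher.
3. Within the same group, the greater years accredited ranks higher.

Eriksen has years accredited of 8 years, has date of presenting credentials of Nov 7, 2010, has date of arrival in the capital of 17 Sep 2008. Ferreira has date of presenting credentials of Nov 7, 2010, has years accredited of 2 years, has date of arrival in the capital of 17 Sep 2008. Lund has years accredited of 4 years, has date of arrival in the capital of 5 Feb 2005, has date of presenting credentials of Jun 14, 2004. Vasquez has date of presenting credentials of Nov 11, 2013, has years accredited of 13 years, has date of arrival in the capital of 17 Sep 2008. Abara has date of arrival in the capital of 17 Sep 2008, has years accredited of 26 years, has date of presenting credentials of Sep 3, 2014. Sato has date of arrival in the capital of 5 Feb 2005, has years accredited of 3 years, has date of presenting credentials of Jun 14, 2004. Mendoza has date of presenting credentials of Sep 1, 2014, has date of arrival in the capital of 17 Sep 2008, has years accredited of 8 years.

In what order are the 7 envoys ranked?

By date of arrival in the capital (earlier first): Lund and Sato (both 5 Feb 2005); then Eriksen, Ferreira, Vasquez, Mendoza and Abara (each 17 Sep 2008).
Lund and Sato both have date of presenting credentials Jun 14, 2004, so the next rule applies.
Among Lund and Sato, by years accredited (higher first): Lund (4 years) before Sato (3 years).
Among Eriksen, Ferreira, Vasquez, Mendoza and Abara, by date of presenting credentials (earlier first): Eriksen and Ferreira (Nov 7, 2010) before Vasquez (Nov 11, 2013) before Mendoza (Sep 1, 2014) before Abara (Sep 3, 2014).
Among Eriksen and Ferreira, by years accredited (higher first): Eriksen (8 years) before Ferreira (2 years).
Full order: Lund, Sato, Eriksen, Ferreira, Vasquez, Mendoza, Abara.

Lund, Sato, Eriksen, Ferreira, Vasquez, Mendoza, Abara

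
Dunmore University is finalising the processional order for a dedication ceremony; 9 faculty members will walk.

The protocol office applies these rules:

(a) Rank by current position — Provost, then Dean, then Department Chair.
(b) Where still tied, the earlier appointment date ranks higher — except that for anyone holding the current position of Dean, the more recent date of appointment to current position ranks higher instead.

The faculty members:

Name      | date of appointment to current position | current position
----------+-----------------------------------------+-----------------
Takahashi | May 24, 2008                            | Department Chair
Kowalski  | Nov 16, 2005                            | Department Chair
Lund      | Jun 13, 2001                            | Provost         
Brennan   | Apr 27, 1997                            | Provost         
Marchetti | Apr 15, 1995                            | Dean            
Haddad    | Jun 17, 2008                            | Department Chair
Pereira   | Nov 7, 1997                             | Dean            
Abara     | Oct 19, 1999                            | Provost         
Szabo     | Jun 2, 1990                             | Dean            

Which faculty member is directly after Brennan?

Abara

By current position: Brennan, Abara and Lund (Provost); then Pereira, Marchetti and Szabo (Dean); then Kowalski, Takahashi and Haddad (Department Chair).
Among Brennan, Abara and Lund, by date of appointment to current position (earlier first): Brennan (Apr 27, 1997) before Abara (Oct 19, 1999) before Lund (Jun 13, 2001).
Among Pereira, Marchetti and Szabo, by date of appointment to current position (later first) (reversed rule for this group): Pereira (Nov 7, 1997) before Marchetti (Apr 15, 1995) before Szabo (Jun 2, 1990).
Among Kowalski, Takahashi and Haddad, by date of appointment to current position (earlier first): Kowalski (Nov 16, 2005) before Takahashi (May 24, 2008) before Haddad (Jun 17, 2008).
Order: Brennan, Abara, Lund, Pereira, Marchetti, Szabo, Kowalski, Takahashi, Haddad.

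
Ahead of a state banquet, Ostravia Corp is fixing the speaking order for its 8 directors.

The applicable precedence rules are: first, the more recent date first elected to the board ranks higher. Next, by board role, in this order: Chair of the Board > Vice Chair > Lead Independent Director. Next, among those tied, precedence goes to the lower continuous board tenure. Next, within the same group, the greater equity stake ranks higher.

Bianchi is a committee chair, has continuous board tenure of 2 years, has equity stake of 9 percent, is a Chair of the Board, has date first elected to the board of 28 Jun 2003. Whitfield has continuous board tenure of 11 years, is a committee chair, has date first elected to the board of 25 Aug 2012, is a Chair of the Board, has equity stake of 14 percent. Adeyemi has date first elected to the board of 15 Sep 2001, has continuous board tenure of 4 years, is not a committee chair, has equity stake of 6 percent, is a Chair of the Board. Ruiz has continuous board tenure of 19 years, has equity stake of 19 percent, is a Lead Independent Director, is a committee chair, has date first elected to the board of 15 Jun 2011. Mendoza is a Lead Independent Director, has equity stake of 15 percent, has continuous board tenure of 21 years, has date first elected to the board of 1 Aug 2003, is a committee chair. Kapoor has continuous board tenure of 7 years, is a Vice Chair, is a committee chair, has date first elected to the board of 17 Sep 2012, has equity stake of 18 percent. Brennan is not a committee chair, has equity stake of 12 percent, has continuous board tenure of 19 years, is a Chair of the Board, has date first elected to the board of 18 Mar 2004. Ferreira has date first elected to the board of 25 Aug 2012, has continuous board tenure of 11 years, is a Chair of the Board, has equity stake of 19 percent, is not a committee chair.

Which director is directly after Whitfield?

By date first elected to the board (later first): Kapoor (17 Sep 2012); then Ferreira and Whitfield (both 25 Aug 2012); then Ruiz (15 Jun 2011); then Brennan (18 Mar 2004); then Mendoza (1 Aug 2003); then Bianchi (28 Jun 2003); then Adeyemi (15 Sep 2001).
Ferreira and Whitfield are each Chair of the Board, so the next rule applies.
Ferreira and Whitfield both have continuous board tenure 11 years, so the next rule applies.
Among Ferreira and Whitfield, by equity stake (higher first): Ferreira (19 percent) before Whitfield (14 percent).
Order: Kapoor, Ferreira, Whitfield, Ruiz, Brennan, Mendoza, Bianchi, Adeyemi.

Ruiz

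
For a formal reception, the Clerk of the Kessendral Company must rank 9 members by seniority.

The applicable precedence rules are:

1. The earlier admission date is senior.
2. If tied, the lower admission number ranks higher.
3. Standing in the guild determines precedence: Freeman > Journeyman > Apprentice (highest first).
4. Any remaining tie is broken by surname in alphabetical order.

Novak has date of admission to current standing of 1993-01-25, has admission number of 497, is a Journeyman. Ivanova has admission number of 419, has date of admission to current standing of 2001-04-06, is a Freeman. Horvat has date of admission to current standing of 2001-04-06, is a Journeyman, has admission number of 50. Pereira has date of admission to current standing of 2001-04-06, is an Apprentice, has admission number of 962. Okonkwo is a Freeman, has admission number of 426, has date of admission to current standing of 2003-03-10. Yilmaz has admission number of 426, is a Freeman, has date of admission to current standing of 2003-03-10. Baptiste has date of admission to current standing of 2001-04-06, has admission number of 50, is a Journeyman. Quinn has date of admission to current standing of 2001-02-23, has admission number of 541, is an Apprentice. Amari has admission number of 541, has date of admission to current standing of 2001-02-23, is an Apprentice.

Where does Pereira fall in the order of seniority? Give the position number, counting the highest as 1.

By date of admission to current standing (earlier first): Novak (1993-01-25); then Amari and Quinn (both 2001-02-23); then Baptiste, Horvat, Ivanova and Pereira (each 2001-04-06); then Okonkwo and Yilmaz (both 2003-03-10).
Amari and Quinn both have admission number 541, so the next rule applies.
Amari and Quinn are each Apprentice, so the next rule applies.
Among Amari and Quinn, alphabetically by surname: Amari before Quinn.
Among Baptiste, Horvat, Ivanova and Pereira, by admission number (lower first): Baptiste and Horvat (50) before Ivanova (419) before Pereira (962).
Baptiste and Horvat are each Journeyman, so the next rule applies.
Among Baptiste and Horvat, alphabetically by surname: Baptiste before Horvat.
Okonkwo and Yilmaz both have admission number 426, so the next rule applies.
Okonkwo and Yilmaz are each Freeman, so the next rule applies.
Among Okonkwo and Yilmaz, alphabetically by surname: Okonkwo before Yilmaz.
Order: Novak, Amari, Quinn, Baptiste, Horvat, Ivanova, Pereira, Okonkwo, Yilmaz. So position 7.

7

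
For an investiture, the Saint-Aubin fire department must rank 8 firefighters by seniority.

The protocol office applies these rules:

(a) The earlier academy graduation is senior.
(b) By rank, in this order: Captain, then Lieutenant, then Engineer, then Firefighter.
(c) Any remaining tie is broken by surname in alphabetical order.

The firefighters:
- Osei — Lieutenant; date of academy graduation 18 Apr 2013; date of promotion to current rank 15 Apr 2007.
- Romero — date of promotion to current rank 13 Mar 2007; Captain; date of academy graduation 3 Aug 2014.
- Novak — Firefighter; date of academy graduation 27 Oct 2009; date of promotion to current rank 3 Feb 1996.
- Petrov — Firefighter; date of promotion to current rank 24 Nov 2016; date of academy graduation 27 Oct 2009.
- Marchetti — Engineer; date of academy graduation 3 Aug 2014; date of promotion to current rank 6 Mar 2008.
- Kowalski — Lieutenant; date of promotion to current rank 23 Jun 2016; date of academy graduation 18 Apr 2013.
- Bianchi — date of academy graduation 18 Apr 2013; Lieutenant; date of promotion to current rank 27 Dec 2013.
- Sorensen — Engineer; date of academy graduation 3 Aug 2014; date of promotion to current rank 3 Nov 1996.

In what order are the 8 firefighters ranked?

By date of academy graduation (earlier first): Novak and Petrov (both 27 Oct 2009); then Bianchi, Kowalski and Osei (each 18 Apr 2013); then Romero, Marchetti and Sorensen (each 3 Aug 2014).
Novak and Petrov are each Firefighter, so the next rule applies.
Among Novak and Petrov, alphabetically by surname: Novak before Petrov.
Bianchi, Kowalski and Osei are each Lieutenant, so the next rule applies.
Among Bianchi, Kowalski and Osei, alphabetically by surname: Bianchi before Kowalski before Osei.
Among Romero, Marchetti and Sorensen, by rank: Romero (Captain) before Marchetti and Sorensen (Engineer).
Among Marchetti and Sorensen, alphabetically by surname: Marchetti before Sorensen.
Full order: Novak, Petrov, Bianchi, Kowalski, Osei, Romero, Marchetti, Sorensen.

Novak, Petrov, Bianchi, Kowalski, Osei, Romero, Marchetti, Sorensen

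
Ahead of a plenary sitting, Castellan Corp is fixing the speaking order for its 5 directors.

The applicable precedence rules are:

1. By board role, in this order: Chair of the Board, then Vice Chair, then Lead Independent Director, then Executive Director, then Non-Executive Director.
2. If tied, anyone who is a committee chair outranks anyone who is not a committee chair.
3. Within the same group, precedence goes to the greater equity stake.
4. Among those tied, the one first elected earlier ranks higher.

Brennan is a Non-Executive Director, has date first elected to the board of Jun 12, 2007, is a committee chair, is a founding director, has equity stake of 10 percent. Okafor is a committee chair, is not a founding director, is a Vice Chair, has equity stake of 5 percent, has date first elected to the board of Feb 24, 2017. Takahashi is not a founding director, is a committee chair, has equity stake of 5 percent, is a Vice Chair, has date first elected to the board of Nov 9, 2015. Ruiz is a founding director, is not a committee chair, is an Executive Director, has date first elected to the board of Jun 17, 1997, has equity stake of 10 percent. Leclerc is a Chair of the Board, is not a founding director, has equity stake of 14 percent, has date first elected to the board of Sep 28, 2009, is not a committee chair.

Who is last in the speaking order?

By board role: Leclerc (Chair of the Board); then Takahashi and Okafor (Vice Chair); then Ruiz (Executive Director); then Brennan (Non-Executive Director).
Takahashi and Okafor are each a committee chair, so the next rule applies.
Takahashi and Okafor both have equity stake 5 percent, so the next rule applies.
Among Takahashi and Okafor, by date first elected to the board (earlier first): Takahashi (Nov 9, 2015) before Okafor (Feb 24, 2017).
Order: Leclerc, Takahashi, Okafor, Ruiz, Brennan.

Brennan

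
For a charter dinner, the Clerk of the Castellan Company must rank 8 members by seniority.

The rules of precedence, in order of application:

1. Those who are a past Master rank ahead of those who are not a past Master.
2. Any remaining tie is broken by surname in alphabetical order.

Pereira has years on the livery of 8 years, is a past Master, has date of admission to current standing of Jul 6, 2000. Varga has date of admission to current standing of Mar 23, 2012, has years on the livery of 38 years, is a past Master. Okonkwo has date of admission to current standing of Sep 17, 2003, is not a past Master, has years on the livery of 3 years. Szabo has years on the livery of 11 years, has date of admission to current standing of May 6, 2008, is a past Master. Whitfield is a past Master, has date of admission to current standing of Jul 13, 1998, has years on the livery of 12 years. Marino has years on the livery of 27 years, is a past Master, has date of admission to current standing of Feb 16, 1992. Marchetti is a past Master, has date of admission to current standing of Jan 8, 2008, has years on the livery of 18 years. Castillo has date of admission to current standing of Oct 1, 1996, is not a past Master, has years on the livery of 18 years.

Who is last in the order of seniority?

Okonkwo

By the first rule: Marchetti, Marino, Pereira, Szabo, Varga and Whitfield (each a past Master); then Castillo and Okonkwo (both not a past Master).
Among Marchetti, Marino, Pereira, Szabo, Varga and Whitfield, alphabetically by surname: Marchetti before Marino before Pereira before Szabo before Varga before Whitfield.
Among Castillo and Okonkwo, alphabetically by surname: Castillo before Okonkwo.
Order: Marchetti, Marino, Pereira, Szabo, Varga, Whitfield, Castillo, Okonkwo.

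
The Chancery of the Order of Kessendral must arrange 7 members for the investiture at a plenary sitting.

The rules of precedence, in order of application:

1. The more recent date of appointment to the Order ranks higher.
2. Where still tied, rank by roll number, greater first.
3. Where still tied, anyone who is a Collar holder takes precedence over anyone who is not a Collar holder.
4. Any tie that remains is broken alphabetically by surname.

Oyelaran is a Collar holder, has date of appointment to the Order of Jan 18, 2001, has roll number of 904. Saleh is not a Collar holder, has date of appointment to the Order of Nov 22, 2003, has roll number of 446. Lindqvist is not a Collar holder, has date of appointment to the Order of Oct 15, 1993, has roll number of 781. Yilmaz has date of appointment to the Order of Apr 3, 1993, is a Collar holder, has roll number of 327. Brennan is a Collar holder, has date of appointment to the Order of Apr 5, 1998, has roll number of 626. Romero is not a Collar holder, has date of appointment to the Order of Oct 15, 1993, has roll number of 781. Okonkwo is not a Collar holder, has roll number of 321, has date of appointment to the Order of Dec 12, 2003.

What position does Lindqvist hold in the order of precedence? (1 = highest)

5

By date of appointment to the Order (later first): Okonkwo (Dec 12, 2003); then Saleh (Nov 22, 2003); then Oyelaran (Jan 18, 2001); then Brennan (Apr 5, 1998); then Lindqvist and Romero (both Oct 15, 1993); then Yilmaz (Apr 3, 1993).
Lindqvist and Romero both have roll number 781, so the next rule applies.
Lindqvist and Romero are each not a Collar holder, so the next rule applies.
Among Lindqvist and Romero, alphabetically by surname: Lindqvist before Romero.
Order: Okonkwo, Saleh, Oyelaran, Brennan, Lindqvist, Romero, Yilmaz. So position 5.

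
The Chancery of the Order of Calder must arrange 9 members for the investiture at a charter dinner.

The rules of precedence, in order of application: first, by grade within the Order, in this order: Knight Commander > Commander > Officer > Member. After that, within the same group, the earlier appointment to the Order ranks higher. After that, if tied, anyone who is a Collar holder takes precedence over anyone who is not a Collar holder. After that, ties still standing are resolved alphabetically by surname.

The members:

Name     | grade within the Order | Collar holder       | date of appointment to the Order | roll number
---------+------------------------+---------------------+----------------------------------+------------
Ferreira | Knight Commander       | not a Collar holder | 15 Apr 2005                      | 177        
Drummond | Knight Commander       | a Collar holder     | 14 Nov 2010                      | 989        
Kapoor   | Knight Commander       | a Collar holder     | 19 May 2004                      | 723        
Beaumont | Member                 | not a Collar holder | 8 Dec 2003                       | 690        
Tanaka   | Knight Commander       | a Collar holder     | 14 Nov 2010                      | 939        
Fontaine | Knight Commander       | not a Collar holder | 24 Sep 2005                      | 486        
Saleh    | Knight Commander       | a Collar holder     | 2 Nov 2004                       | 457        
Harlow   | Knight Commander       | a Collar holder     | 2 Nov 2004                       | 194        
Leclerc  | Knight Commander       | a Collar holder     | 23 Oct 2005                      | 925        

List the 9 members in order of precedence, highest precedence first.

By grade within the Order: Kapoor, Harlow, Saleh, Ferreira, Fontaine, Leclerc, Drummond and Tanaka (Knight Commander); then Beaumont (Member).
Among Kapoor, Harlow, Saleh, Ferreira, Fontaine, Leclerc, Drummond and Tanaka, by date of appointment to the Order (earlier first): Kapoor (19 May 2004) before Harlow and Saleh (2 Nov 2004) before Ferreira (15 Apr 2005) before Fontaine (24 Sep 2005) before Leclerc (23 Oct 2005) before Drummond and Tanaka (14 Nov 2010).
Harlow and Saleh are each a Collar holder, so the next rule applies.
Among Harlow and Saleh, alphabetically by surname: Harlow before Saleh.
Drummond and Tanaka are each a Collar holder, so the next rule applies.
Among Drummond and Tanaka, alphabetically by surname: Drummond before Tanaka.
Full order: Kapoor, Harlow, Saleh, Ferreira, Fontaine, Leclerc, Drummond, Tanaka, Beaumont.

Kapoor, Harlow, Saleh, Ferreira, Fontaine, Leclerc, Drummond, Tanaka, Beaumont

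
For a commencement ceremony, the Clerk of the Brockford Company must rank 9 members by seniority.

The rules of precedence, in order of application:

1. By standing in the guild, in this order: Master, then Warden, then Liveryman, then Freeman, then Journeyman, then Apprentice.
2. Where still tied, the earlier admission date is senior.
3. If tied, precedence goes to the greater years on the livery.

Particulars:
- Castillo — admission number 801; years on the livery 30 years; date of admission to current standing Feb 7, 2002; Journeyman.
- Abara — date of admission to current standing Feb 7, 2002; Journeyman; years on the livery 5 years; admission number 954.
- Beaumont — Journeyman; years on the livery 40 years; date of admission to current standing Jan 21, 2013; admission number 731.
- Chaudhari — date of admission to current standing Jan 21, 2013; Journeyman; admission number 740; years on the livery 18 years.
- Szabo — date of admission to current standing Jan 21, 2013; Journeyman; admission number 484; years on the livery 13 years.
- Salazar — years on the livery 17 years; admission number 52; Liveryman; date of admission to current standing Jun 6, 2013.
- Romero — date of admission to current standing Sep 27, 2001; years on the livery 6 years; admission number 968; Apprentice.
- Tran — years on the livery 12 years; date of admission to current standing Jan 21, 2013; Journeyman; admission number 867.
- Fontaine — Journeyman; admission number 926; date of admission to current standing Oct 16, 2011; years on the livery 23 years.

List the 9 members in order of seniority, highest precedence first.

Salazar, Castillo, Abara, Fontaine, Beaumont, Chaudhari, Szabo, Tran, Romero

By standing in the guild: Salazar (Liveryman); then Castillo, Abara, Fontaine, Beaumont, Chaudhari, Szabo and Tran (Journeyman); then Romero (Apprentice).
Among Castillo, Abara, Fontaine, Beaumont, Chaudhari, Szabo and Tran, by date of admission to current standing (earlier first): Castillo and Abara (Feb 7, 2002) before Fontaine (Oct 16, 2011) before Beaumont, Chaudhari, Szabo and Tran (Jan 21, 2013).
Among Castillo and Abara, by years on the livery (higher first): Castillo (30 years) before Abara (5 years).
Among Beaumont, Chaudhari, Szabo and Tran, by years on the livery (higher first): Beaumont (40 years) before Chaudhari (18 years) before Szabo (13 years) before Tran (12 years).
Full order: Salazar, Castillo, Abara, Fontaine, Beaumont, Chaudhari, Szabo, Tran, Romero.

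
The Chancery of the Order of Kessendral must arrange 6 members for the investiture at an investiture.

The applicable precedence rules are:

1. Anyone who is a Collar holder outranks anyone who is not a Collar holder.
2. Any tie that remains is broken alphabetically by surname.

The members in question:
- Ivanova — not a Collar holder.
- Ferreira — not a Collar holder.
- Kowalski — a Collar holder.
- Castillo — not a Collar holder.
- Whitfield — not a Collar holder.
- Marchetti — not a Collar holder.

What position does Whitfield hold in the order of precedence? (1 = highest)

By the first rule: Kowalski (a Collar holder); then Castillo, Ferreira, Ivanova, Marchetti and Whitfield (each not a Collar holder).
Among Castillo, Ferreira, Ivanova, Marchetti and Whitfield, alphabetically by surname: Castillo before Ferreira before Ivanova before Marchetti before Whitfield.
Order: Kowalski, Castillo, Ferreira, Ivanova, Marchetti, Whitfield. So position 6.

6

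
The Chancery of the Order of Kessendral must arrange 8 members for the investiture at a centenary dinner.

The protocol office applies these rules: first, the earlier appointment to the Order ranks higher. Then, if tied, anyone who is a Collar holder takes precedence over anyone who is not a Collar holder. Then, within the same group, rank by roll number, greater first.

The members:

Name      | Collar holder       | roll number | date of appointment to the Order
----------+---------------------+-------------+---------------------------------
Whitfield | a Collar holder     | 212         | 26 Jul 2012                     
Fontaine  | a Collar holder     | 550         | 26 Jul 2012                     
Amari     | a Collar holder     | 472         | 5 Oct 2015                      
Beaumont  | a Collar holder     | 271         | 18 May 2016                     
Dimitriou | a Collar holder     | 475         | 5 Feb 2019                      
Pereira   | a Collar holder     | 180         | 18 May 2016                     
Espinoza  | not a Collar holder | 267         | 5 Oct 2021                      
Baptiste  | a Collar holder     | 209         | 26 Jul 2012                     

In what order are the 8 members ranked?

Fontaine, Whitfield, Baptiste, Amari, Beaumont, Pereira, Dimitriou, Espinoza

By date of appointment to the Order (earlier first): Fontaine, Whitfield and Baptiste (each 26 Jul 2012); then Amari (5 Oct 2015); then Beaumont and Pereira (both 18 May 2016); then Dimitriou (5 Feb 2019); then Espinoza (5 Oct 2021).
Fontaine, Whitfield and Baptiste are each a Collar holder, so the next rule applies.
Among Fontaine, Whitfield and Baptiste, by roll number (higher first): Fontaine (550) before Whitfield (212) before Baptiste (209).
Beaumont and Pereira are each a Collar holder, so the next rule applies.
Among Beaumont and Pereira, by roll number (higher first): Beaumont (271) before Pereira (180).
Full order: Fontaine, Whitfield, Baptiste, Amari, Beaumont, Pereira, Dimitriou, Espinoza.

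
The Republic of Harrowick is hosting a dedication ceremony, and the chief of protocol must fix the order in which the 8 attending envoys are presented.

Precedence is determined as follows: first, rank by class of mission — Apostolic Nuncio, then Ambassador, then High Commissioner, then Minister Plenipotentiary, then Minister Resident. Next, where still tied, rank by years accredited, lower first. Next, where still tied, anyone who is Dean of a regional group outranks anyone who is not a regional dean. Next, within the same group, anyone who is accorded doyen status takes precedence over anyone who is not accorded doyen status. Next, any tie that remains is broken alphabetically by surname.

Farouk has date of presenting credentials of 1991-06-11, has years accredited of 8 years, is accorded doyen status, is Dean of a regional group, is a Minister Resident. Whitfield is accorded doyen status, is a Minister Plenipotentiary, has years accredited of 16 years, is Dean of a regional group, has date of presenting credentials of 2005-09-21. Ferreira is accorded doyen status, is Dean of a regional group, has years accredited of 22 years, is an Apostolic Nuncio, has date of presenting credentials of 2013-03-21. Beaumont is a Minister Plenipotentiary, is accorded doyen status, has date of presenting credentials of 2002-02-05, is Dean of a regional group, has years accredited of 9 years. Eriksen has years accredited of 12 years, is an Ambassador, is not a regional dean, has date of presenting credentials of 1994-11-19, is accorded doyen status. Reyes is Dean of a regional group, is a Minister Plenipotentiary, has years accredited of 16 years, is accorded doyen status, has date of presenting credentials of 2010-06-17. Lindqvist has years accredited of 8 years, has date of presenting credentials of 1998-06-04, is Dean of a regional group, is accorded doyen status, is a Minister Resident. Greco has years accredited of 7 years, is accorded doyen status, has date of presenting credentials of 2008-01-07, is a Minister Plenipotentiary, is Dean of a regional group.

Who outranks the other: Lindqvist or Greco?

By class of mission: Ferreira (Apostolic Nuncio); then Eriksen (Ambassador); then Greco, Beaumont, Reyes and Whitfield (Minister Plenipotentiary); then Farouk and Lindqvist (Minister Resident).
Among Greco, Beaumont, Reyes and Whitfield, by years accredited (lower first): Greco (7 years) before Beaumont (9 years) before Reyes and Whitfield (16 years).
Reyes and Whitfield are each Dean of a regional group, so the next rule applies.
Reyes and Whitfield are each accorded doyen status, so the next rule applies.
Among Reyes and Whitfield, alphabetically by surname: Reyes before Whitfield.
Farouk and Lindqvist both have years accredited 8 years, so the next rule applies.
Farouk and Lindqvist are each Dean of a regional group, so the next rule applies.
Farouk and Lindqvist are each accorded doyen status, so the next rule applies.
Among Farouk and Lindqvist, alphabetically by surname: Farouk before Lindqvist.
So Greco takes precedence.

Greco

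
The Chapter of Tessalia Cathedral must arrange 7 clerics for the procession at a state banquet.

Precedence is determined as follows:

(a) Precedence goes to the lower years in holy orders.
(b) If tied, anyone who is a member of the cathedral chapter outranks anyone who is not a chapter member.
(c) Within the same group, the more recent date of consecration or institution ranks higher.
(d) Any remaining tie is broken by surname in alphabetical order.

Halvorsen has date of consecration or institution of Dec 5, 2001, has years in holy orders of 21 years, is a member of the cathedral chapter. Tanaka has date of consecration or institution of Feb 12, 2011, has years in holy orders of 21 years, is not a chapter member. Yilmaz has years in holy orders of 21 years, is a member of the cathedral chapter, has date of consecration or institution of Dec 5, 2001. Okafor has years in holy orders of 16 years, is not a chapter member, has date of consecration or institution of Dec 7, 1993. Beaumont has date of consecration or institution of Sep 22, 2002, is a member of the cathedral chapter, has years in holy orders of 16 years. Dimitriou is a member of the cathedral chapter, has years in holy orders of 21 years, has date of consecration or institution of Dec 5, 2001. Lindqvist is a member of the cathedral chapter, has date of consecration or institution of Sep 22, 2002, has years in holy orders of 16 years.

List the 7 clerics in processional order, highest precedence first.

By years in holy orders (lower first): Beaumont, Lindqvist and Okafor (each 16 years); then Dimitriou, Halvorsen, Yilmaz and Tanaka (each 21 years).
Among Beaumont, Lindqvist and Okafor, a member of the cathedral chapter before not a chapter member: Beaumont and Lindqvist (a member of the cathedral chapter) before Okafor (not a chapter member).
Beaumont and Lindqvist both have date of consecration or institution Sep 22, 2002, so the next rule applies.
Among Beaumont and Lindqvist, alphabetically by surname: Beaumont before Lindqvist.
Among Dimitriou, Halvorsen, Yilmaz and Tanaka, a member of the cathedral chapter before not a chapter member: Dimitriou, Halvorsen and Yilmaz (a member of the cathedral chapter) before Tanaka (not a chapter member).
Dimitriou, Halvorsen and Yilmaz all have date of consecration or institution Dec 5, 2001, so the next rule applies.
Among Dimitriou, Halvorsen and Yilmaz, alphabetically by surname: Dimitriou before Halvorsen before Yilmaz.
Full order: Beaumont, Lindqvist, Okafor, Dimitriou, Halvorsen, Yilmaz, Tanaka.

Beaumont, Lindqvist, Okafor, Dimitriou, Halvorsen, Yilmaz, Tanaka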